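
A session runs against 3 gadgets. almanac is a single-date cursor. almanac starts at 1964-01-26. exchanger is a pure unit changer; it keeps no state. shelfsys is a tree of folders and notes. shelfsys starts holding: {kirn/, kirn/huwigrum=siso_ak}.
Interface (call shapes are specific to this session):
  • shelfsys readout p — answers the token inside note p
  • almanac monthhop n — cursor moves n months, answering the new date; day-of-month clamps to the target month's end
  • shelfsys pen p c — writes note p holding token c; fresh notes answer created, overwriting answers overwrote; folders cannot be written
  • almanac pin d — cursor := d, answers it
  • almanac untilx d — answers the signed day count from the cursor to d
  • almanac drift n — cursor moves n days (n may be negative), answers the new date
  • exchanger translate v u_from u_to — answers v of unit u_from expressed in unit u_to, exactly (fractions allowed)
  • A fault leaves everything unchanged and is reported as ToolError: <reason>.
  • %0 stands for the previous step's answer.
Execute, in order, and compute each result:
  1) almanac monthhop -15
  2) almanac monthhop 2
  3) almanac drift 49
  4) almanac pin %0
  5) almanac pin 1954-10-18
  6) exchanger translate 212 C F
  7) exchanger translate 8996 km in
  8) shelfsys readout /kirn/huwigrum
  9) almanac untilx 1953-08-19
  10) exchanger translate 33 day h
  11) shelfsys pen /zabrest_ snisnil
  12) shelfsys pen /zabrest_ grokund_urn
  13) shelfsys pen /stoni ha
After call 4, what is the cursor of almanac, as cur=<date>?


-> almanac monthhop(n=-15)
<- 1962-10-26
-> almanac monthhop(n=2)
<- 1962-12-26
-> almanac drift(n=49)
<- 1963-02-13
-> almanac pin(d=%0)
<- 1963-02-13
-> almanac pin(d=1954-10-18)
<- 1954-10-18
-> exchanger translate(v=212, u_from=C, u_to=F)
<- 2068/5
-> exchanger translate(v=8996, u_from=km, u_to=in)
<- 44980000000/127
-> shelfsys readout(p=/kirn/huwigrum)
<- siso_ak
-> almanac untilx(d=1953-08-19)
<- -425
-> exchanger translate(v=33, u_from=day, u_to=h)
<- 792
-> shelfsys pen(p=/zabrest_, c=snisnil)
<- created
-> shelfsys pen(p=/zabrest_, c=grokund_urn)
<- overwrote
-> shelfsys pen(p=/stoni, c=ha)
<- created

Answer: cur=1963-02-13


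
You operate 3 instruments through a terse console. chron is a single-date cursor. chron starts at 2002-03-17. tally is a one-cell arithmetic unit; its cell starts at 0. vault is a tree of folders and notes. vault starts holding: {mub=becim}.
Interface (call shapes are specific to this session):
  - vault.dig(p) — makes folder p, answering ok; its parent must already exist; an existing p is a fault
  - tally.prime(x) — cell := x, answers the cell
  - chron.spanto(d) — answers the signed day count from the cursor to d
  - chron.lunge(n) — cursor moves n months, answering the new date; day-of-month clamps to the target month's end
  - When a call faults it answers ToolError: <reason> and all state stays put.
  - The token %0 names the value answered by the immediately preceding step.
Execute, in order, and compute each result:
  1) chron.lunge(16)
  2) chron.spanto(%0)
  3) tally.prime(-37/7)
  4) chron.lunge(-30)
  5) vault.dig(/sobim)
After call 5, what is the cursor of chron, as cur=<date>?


I invoke chron.lunge using n→16, which returns 2003-07-17.
Now I run chron.spanto using d→%0, which returns 0.
I use tally.prime using x→-37/7: -37/7.
Now I run chron.lunge using n→-30, → 2001-01-17.
I run vault.dig using p→/sobim, — result: ok.

Answer: cur=2001-01-17


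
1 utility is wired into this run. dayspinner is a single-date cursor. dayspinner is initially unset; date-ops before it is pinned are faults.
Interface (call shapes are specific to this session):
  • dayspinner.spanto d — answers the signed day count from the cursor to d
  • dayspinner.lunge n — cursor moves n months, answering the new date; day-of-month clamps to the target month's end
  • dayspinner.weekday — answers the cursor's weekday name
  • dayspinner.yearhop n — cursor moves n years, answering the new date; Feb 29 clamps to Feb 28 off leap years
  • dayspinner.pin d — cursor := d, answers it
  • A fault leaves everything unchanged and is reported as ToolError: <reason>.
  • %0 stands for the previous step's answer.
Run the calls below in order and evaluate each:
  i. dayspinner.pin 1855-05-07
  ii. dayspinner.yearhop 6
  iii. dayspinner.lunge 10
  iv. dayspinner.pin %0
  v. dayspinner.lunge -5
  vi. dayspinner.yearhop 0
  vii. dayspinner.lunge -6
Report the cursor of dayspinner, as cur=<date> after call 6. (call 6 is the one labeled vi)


-> pin(d: 1855-05-07)
<- 1855-05-07
-> yearhop(n: 6)
<- 1861-05-07
-> lunge(n: 10)
<- 1862-03-07
-> pin(d: %0)
<- 1862-03-07
-> lunge(n: -5)
<- 1861-10-07
-> yearhop(n: 0)
<- 1861-10-07
-> lunge(n: -6)
<- 1861-04-07

Answer: cur=1861-10-07


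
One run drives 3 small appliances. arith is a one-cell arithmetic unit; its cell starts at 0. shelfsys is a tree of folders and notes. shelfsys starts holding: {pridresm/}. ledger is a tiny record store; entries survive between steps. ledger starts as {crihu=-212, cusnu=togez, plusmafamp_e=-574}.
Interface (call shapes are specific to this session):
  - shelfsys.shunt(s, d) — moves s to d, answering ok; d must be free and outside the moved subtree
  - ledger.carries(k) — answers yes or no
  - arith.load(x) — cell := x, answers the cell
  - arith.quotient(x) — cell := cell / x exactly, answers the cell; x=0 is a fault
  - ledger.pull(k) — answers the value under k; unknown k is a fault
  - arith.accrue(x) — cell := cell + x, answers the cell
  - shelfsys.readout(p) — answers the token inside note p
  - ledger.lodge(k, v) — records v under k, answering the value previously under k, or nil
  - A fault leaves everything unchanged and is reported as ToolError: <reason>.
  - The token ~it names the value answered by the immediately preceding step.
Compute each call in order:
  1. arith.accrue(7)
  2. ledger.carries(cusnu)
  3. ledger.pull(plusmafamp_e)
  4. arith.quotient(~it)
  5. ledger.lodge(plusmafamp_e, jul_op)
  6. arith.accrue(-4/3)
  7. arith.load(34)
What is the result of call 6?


Answer: -331/246

Derivation:
Invoking accrue passing x='7', → 7.
I call carries passing k='cusnu', — result: yes.
Next I call pull passing k='plusmafamp_e', → -574.
Calling quotient passing x='~it', → -1/82.
I try lodge passing k='plusmafamp_e', v='jul_op', and observe -574.
Then accrue passing x='-4/3', yielding -331/246.
I invoke load passing x='34', yielding 34.


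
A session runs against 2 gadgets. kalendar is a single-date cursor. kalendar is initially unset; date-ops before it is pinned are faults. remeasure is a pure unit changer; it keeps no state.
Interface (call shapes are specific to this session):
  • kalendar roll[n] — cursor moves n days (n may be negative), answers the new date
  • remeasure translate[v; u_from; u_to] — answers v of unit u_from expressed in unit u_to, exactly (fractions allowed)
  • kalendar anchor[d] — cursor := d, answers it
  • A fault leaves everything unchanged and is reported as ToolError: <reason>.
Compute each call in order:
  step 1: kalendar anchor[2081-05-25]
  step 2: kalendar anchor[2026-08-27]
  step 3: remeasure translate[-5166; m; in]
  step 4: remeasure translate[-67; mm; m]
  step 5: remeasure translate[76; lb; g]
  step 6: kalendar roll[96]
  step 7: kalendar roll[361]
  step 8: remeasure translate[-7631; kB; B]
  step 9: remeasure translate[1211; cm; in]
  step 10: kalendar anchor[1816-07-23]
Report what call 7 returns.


Answer: 2027-11-27

Derivation:
I call kalendar anchor with d→2081-05-25, and get 2081-05-25.
Then kalendar anchor with d→2026-08-27, giving 2026-08-27.
I try remeasure translate with v→-5166, u_from→m, u_to→in, which returns -25830000/127.
I use remeasure translate with v→-67, u_from→mm, u_to→m, and see -67/1000.
Next I call remeasure translate with v→76, u_from→lb, u_to→g, — result: 861825503/25000.
Calling kalendar roll with n→96, and observe 2026-12-01.
I invoke kalendar roll with n→361: 2027-11-27.
I run remeasure translate with v→-7631, u_from→kB, u_to→B, — result: -7631000.
Invoking remeasure translate with v→1211, u_from→cm, u_to→in, giving 60550/127.
I call kalendar anchor with d→1816-07-23, — result: 1816-07-23.


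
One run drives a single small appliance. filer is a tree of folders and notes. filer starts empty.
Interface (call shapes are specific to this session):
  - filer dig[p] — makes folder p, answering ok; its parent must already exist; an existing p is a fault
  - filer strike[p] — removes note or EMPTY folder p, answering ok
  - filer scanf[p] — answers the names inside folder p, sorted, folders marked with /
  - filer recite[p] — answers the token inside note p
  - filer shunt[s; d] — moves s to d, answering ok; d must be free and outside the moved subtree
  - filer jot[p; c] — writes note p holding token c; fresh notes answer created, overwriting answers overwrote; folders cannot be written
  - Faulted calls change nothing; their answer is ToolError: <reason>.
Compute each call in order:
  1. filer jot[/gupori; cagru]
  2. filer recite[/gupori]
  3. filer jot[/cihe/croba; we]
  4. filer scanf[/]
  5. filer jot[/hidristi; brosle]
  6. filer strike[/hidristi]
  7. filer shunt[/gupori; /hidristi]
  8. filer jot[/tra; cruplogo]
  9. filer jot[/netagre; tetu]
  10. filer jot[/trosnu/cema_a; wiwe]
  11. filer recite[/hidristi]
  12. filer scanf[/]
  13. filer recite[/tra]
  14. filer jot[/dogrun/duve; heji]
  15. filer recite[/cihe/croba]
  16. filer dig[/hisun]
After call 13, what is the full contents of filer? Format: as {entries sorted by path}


Answer: {hidristi=cagru, netagre=tetu, tra=cruplogo}

Derivation:
Step: filer jot[/gupori; cagru]
Result: created
Step: filer recite[/gupori]
Result: cagru
Step: filer jot[/cihe/croba; we]
Result: ToolError: no parent
Step: filer scanf[/]
Result: [gupori]
Step: filer jot[/hidristi; brosle]
Result: created
Step: filer strike[/hidristi]
Result: ok
Step: filer shunt[/gupori; /hidristi]
Result: ok
Step: filer jot[/tra; cruplogo]
Result: created
Step: filer jot[/netagre; tetu]
Result: created
Step: filer jot[/trosnu/cema_a; wiwe]
Result: ToolError: no parent
Step: filer recite[/hidristi]
Result: cagru
Step: filer scanf[/]
Result: [hidristi, netagre, tra]
Step: filer recite[/tra]
Result: cruplogo
Step: filer jot[/dogrun/duve; heji]
Result: ToolError: no parent
Step: filer recite[/cihe/croba]
Result: ToolError: not found
Step: filer dig[/hisun]
Result: ok


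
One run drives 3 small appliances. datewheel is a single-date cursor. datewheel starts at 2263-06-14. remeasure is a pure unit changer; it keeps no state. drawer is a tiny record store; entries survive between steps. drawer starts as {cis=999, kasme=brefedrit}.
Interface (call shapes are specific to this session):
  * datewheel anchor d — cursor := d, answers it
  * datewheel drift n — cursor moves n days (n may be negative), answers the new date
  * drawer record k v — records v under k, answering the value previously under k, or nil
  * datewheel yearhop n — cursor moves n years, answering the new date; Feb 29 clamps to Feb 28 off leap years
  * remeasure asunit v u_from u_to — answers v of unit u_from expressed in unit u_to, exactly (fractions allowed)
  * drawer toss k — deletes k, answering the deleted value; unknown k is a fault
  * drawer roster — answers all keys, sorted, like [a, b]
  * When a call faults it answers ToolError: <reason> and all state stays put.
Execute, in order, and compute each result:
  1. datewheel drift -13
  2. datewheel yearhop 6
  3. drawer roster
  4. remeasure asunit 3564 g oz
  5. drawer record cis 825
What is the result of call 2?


>>> datewheel drift -13
  2263-06-01
>>> datewheel yearhop 6
  2269-06-01
>>> drawer roster
  [cis, kasme]
>>> remeasure asunit 3564 g oz
  518400000/4123567
>>> drawer record cis 825
  999

Answer: 2269-06-01


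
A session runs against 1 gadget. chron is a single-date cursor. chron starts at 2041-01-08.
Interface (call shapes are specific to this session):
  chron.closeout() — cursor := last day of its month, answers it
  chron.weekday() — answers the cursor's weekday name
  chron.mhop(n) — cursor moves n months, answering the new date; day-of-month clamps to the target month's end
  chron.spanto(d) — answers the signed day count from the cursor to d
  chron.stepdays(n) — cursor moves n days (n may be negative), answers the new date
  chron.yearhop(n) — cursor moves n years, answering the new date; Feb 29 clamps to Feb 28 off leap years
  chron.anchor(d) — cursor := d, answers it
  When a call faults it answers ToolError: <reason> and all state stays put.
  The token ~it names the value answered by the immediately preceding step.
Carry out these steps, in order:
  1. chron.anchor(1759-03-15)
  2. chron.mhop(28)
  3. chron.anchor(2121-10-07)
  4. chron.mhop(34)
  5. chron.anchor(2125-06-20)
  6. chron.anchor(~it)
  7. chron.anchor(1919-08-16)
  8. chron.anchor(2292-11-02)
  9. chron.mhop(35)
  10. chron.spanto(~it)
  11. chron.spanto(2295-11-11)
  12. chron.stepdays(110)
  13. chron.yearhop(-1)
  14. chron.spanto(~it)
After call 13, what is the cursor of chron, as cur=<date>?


Answer: cur=2295-01-20

Derivation:
> anchor d: 1759-03-15
[out] 1759-03-15
> mhop n: 28
[out] 1761-07-15
> anchor d: 2121-10-07
[out] 2121-10-07
> mhop n: 34
[out] 2124-08-07
> anchor d: 2125-06-20
[out] 2125-06-20
> anchor d: ~it
[out] 2125-06-20
> anchor d: 1919-08-16
[out] 1919-08-16
> anchor d: 2292-11-02
[out] 2292-11-02
> mhop n: 35
[out] 2295-10-02
> spanto d: ~it
[out] 0
> spanto d: 2295-11-11
[out] 40
> stepdays n: 110
[out] 2296-01-20
> yearhop n: -1
[out] 2295-01-20
> spanto d: ~it
[out] 0


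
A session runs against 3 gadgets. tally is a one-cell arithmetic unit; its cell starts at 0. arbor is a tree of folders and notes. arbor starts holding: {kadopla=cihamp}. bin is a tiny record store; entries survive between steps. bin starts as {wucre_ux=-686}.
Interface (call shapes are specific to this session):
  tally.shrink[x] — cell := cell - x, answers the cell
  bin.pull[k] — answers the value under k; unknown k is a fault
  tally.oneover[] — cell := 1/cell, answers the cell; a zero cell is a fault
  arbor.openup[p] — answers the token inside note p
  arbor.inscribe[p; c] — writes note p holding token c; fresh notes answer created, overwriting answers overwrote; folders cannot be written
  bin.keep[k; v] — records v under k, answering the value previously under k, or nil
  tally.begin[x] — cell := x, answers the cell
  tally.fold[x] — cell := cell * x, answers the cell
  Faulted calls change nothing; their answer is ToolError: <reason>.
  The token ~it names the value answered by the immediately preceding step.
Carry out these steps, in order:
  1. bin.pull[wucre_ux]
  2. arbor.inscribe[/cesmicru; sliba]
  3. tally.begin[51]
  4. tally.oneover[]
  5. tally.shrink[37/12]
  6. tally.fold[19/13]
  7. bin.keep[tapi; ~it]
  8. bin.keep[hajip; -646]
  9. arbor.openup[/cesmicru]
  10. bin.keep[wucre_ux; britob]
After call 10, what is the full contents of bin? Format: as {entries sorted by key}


Answer: {hajip=-646, tapi=-11875/2652, wucre_ux=britob}

Derivation:
I invoke bin.pull passing k=wucre_ux, and get -686.
Calling arbor.inscribe passing p=/cesmicru, c=sliba, giving created.
Using tally.begin passing x=51, giving 51.
Invoking tally.oneover, and see 1/51.
Now I run tally.shrink passing x=37/12, → -625/204.
Using tally.fold passing x=19/13, giving -11875/2652.
Then bin.keep passing k=tapi, v=~it: nil.
I use bin.keep passing k=hajip, v=-646, → nil.
Invoking arbor.openup passing p=/cesmicru, and see sliba.
Then bin.keep passing k=wucre_ux, v=britob, and observe -686.


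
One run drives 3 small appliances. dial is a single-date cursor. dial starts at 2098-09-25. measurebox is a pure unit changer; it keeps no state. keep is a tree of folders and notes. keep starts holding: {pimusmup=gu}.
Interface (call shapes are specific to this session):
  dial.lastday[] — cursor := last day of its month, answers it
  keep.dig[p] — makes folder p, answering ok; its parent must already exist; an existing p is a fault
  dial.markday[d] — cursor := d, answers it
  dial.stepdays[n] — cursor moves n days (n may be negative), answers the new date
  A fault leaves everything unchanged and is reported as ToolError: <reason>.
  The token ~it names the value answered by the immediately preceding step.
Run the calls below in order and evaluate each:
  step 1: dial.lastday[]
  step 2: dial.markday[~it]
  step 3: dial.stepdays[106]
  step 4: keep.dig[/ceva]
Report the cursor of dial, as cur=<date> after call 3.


> lastday
[out] 2098-09-30
> markday d: ~it
[out] 2098-09-30
> stepdays n: 106
[out] 2099-01-14
> dig p: /ceva
[out] ok

Answer: cur=2099-01-14


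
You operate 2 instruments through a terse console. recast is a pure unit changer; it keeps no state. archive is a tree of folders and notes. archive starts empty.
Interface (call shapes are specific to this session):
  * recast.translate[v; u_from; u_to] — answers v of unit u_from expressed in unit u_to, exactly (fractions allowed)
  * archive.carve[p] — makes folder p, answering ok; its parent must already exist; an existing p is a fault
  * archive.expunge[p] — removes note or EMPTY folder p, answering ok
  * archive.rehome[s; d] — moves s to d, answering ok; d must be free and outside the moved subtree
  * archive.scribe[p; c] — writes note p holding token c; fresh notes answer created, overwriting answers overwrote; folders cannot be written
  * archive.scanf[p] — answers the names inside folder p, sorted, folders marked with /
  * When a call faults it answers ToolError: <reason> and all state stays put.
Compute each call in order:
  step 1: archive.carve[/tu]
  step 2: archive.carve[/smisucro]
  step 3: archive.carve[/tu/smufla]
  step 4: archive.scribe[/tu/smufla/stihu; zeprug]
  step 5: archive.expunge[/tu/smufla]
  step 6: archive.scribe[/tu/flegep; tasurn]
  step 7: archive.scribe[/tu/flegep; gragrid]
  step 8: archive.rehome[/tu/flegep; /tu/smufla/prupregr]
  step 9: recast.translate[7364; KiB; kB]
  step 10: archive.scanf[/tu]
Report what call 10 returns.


[in] archive.carve p=/tu
:: ok
[in] archive.carve p=/smisucro
:: ok
[in] archive.carve p=/tu/smufla
:: ok
[in] archive.scribe p=/tu/smufla/stihu c=zeprug
:: created
[in] archive.expunge p=/tu/smufla
:: ToolError: not empty
[in] archive.scribe p=/tu/flegep c=tasurn
:: created
[in] archive.scribe p=/tu/flegep c=gragrid
:: overwrote
[in] archive.rehome s=/tu/flegep d=/tu/smufla/prupregr
:: ok
[in] recast.translate v=7364 u_from=KiB u_to=kB
:: 942592/125
[in] archive.scanf p=/tu
:: [smufla/]

Answer: [smufla/]


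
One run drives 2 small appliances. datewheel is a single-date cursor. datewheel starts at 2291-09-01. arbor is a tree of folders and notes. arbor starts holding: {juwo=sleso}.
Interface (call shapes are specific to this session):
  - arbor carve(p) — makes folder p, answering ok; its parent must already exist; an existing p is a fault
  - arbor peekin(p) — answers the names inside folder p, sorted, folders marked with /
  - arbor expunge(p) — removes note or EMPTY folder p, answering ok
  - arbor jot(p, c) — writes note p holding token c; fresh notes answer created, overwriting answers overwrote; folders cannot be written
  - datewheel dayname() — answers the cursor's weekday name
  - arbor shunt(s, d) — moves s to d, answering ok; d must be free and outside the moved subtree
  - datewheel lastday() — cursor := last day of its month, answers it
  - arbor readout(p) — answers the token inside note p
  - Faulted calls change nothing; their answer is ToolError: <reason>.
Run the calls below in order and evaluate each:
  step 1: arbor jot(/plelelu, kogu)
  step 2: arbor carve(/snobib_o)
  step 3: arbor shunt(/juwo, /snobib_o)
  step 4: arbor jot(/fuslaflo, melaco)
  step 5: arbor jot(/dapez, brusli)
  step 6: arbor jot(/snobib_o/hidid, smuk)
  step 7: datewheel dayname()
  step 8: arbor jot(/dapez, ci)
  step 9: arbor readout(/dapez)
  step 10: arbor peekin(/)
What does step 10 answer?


! 1. arbor jot(p=/plelelu, c=kogu) => created
! 2. arbor carve(p=/snobib_o) => ok
! 3. arbor shunt(s=/juwo, d=/snobib_o) => ToolError: exists
! 4. arbor jot(p=/fuslaflo, c=melaco) => created
! 5. arbor jot(p=/dapez, c=brusli) => created
! 6. arbor jot(p=/snobib_o/hidid, c=smuk) => created
! 7. datewheel dayname() => Tuesday
! 8. arbor jot(p=/dapez, c=ci) => overwrote
! 9. arbor readout(p=/dapez) => ci
! 10. arbor peekin(p=/) => [dapez, fuslaflo, juwo, plelelu, snobib_o/]

Answer: [dapez, fuslaflo, juwo, plelelu, snobib_o/]


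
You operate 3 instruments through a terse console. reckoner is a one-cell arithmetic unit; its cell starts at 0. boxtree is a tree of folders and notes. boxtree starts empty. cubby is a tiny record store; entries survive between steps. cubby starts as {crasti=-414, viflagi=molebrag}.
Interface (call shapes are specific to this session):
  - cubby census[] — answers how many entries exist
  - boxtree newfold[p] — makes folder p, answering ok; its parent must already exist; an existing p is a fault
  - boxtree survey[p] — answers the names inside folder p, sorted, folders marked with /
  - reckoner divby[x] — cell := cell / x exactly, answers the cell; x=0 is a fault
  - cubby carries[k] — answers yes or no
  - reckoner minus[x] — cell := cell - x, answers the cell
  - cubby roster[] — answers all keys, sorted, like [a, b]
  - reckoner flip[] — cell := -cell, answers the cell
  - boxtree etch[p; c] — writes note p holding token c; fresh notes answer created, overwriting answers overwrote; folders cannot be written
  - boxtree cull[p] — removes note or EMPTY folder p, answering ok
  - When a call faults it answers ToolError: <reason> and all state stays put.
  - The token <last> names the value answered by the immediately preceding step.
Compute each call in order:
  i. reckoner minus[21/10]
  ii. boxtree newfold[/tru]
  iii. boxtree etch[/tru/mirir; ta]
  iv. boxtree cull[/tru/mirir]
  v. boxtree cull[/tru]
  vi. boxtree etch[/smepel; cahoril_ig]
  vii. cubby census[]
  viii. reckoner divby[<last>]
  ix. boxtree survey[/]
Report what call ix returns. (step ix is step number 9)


Answer: [smepel]

Derivation:
Act: reckoner minus[x→21/10]
Obs: -21/10
Act: boxtree newfold[p→/tru]
Obs: ok
Act: boxtree etch[p→/tru/mirir; c→ta]
Obs: created
Act: boxtree cull[p→/tru/mirir]
Obs: ok
Act: boxtree cull[p→/tru]
Obs: ok
Act: boxtree etch[p→/smepel; c→cahoril_ig]
Obs: created
Act: cubby census[]
Obs: 2
Act: reckoner divby[x→<last>]
Obs: -21/20
Act: boxtree survey[p→/]
Obs: [smepel]


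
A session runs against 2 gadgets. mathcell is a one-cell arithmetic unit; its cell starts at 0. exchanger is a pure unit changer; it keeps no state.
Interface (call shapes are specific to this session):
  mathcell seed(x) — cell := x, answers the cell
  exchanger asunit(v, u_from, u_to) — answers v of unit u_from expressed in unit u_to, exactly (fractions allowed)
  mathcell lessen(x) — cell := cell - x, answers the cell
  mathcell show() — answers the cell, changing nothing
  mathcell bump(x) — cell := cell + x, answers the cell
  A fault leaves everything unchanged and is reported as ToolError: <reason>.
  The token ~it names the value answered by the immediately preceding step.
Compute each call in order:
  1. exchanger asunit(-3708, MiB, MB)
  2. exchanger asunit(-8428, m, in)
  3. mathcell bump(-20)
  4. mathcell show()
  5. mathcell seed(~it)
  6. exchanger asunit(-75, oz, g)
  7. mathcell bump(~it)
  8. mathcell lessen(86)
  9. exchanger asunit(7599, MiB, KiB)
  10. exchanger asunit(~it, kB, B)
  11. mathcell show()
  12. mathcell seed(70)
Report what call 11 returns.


-- exchanger asunit(-3708, MiB, MB) ~> -60751872/15625
-- exchanger asunit(-8428, m, in) ~> -42140000/127
-- mathcell bump(-20) ~> -20
-- mathcell show() ~> -20
-- mathcell seed(~it) ~> -20
-- exchanger asunit(-75, oz, g) ~> -136077711/64000
-- mathcell bump(~it) ~> -137357711/64000
-- mathcell lessen(86) ~> -142861711/64000
-- exchanger asunit(7599, MiB, KiB) ~> 7781376
-- exchanger asunit(~it, kB, B) ~> 7781376000
-- mathcell show() ~> -142861711/64000
-- mathcell seed(70) ~> 70

Answer: -142861711/64000


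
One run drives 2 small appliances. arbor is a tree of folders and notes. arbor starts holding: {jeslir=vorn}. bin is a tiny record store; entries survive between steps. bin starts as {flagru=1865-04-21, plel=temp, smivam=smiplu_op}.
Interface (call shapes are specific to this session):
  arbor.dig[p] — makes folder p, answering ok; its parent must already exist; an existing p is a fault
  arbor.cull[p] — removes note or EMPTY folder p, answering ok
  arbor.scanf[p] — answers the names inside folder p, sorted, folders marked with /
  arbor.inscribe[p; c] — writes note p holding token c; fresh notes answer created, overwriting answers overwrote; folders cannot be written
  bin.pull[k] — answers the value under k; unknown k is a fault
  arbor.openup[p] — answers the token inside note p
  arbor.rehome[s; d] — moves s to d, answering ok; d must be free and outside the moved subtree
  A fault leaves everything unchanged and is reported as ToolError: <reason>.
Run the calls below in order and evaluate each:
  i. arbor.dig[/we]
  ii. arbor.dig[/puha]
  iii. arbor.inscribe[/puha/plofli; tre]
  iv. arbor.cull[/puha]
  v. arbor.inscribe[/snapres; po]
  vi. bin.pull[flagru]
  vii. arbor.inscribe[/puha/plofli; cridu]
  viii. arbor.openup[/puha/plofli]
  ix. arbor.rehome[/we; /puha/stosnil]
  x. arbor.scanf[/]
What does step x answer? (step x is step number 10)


Answer: [jeslir, puha/, snapres]

Derivation:
CALL dig[p='/we']
RET  ok
CALL dig[p='/puha']
RET  ok
CALL inscribe[p='/puha/plofli'; c='tre']
RET  created
CALL cull[p='/puha']
RET  ToolError: not empty
CALL inscribe[p='/snapres'; c='po']
RET  created
CALL pull[k='flagru']
RET  1865-04-21
CALL inscribe[p='/puha/plofli'; c='cridu']
RET  overwrote
CALL openup[p='/puha/plofli']
RET  cridu
CALL rehome[s='/we'; d='/puha/stosnil']
RET  ok
CALL scanf[p='/']
RET  [jeslir, puha/, snapres]


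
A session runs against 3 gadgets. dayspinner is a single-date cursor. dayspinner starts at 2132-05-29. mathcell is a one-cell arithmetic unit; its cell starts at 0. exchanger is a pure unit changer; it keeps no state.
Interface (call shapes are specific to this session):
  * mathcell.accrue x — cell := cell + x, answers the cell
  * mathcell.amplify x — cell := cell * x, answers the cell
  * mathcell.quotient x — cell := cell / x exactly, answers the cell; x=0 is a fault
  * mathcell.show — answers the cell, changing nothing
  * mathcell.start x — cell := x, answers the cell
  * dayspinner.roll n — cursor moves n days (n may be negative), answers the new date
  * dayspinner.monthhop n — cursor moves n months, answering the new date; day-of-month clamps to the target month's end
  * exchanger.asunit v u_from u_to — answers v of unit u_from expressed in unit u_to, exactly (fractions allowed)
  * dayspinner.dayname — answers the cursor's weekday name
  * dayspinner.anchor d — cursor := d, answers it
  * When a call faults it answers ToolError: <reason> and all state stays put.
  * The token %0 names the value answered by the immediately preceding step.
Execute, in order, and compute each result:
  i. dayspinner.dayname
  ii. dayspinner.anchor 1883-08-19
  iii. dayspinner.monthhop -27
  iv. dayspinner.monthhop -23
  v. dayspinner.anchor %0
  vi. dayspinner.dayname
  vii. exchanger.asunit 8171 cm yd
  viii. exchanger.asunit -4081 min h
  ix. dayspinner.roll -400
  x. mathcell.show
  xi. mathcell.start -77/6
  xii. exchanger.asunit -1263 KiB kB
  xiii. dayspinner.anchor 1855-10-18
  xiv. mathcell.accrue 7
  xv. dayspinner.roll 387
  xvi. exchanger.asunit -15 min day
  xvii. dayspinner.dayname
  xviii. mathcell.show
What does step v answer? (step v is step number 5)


Answer: 1879-06-19

Derivation:
Now I run dayspinner.dayname, and get Thursday.
Then dayspinner.anchor with d: 1883-08-19, — result: 1883-08-19.
I use dayspinner.monthhop with n: -27: 1881-05-19.
I run dayspinner.monthhop with n: -23, yielding 1879-06-19.
Calling dayspinner.anchor with d: %0, which returns 1879-06-19.
Invoking dayspinner.dayname, → Thursday.
Now I run exchanger.asunit with v: 8171, u_from: cm, u_to: yd, yielding 204275/2286.
I invoke exchanger.asunit with v: -4081, u_from: min, u_to: h, and see -4081/60.
Invoking dayspinner.roll with n: -400, giving 1878-05-15.
I use mathcell.show, and get 0.
I invoke mathcell.start with x: -77/6, which returns -77/6.
I use exchanger.asunit with v: -1263, u_from: KiB, u_to: kB: -161664/125.
Invoking dayspinner.anchor with d: 1855-10-18: 1855-10-18.
I call mathcell.accrue with x: 7, and get -35/6.
Calling dayspinner.roll with n: 387: 1856-11-08.
Now I run exchanger.asunit with v: -15, u_from: min, u_to: day, which returns -1/96.
I use dayspinner.dayname(), which returns Saturday.
Now I run mathcell.show, — result: -35/6.


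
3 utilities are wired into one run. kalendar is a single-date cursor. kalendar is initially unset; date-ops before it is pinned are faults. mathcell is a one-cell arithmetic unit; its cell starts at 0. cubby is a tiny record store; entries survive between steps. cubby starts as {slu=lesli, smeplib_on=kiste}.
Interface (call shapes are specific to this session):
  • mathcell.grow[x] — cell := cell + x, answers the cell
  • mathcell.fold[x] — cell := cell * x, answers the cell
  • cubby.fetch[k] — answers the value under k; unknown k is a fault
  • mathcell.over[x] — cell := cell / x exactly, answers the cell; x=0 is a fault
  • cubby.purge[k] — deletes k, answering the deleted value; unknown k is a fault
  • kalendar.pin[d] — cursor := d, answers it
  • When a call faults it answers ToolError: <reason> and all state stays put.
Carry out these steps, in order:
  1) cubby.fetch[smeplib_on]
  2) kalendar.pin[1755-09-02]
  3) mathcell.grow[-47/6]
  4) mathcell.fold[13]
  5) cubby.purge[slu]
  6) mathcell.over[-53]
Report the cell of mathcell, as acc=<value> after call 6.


Step: fetch[k→smeplib_on]
Result: kiste
Step: pin[d→1755-09-02]
Result: 1755-09-02
Step: grow[x→-47/6]
Result: -47/6
Step: fold[x→13]
Result: -611/6
Step: purge[k→slu]
Result: lesli
Step: over[x→-53]
Result: 611/318

Answer: acc=611/318


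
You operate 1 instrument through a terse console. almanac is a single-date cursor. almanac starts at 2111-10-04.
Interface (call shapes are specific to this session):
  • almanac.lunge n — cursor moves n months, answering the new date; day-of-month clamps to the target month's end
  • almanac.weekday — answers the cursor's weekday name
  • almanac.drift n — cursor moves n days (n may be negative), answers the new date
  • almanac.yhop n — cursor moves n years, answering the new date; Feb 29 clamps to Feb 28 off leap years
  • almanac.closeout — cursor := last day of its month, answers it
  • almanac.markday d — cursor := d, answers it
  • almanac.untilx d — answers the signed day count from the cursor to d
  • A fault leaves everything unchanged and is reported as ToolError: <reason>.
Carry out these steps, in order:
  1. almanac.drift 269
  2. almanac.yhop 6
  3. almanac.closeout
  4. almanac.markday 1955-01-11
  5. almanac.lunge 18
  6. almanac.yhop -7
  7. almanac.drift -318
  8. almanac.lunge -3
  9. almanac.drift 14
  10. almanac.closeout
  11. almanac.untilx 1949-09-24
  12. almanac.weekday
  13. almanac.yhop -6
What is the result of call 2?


Answer: 2118-06-29

Derivation:
·→ almanac.drift(n=269)
·← 2112-06-29
·→ almanac.yhop(n=6)
·← 2118-06-29
·→ almanac.closeout()
·← 2118-06-30
·→ almanac.markday(d=1955-01-11)
·← 1955-01-11
·→ almanac.lunge(n=18)
·← 1956-07-11
·→ almanac.yhop(n=-7)
·← 1949-07-11
·→ almanac.drift(n=-318)
·← 1948-08-27
·→ almanac.lunge(n=-3)
·← 1948-05-27
·→ almanac.drift(n=14)
·← 1948-06-10
·→ almanac.closeout()
·← 1948-06-30
·→ almanac.untilx(d=1949-09-24)
·← 451
·→ almanac.weekday()
·← Wednesday
·→ almanac.yhop(n=-6)
·← 1942-06-30


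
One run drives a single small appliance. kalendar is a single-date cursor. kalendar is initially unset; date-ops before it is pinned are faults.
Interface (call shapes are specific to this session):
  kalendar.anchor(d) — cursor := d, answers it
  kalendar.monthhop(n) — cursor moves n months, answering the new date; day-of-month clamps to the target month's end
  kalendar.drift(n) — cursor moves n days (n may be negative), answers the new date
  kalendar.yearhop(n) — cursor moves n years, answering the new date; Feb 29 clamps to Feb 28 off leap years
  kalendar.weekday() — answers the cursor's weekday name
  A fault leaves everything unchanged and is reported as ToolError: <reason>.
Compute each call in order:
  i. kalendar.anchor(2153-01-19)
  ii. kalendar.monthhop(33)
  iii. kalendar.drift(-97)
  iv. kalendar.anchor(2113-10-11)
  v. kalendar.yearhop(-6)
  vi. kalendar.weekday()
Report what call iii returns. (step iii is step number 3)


Answer: 2155-07-14

Derivation:
·→ kalendar.anchor(d→2153-01-19)
·← 2153-01-19
·→ kalendar.monthhop(n→33)
·← 2155-10-19
·→ kalendar.drift(n→-97)
·← 2155-07-14
·→ kalendar.anchor(d→2113-10-11)
·← 2113-10-11
·→ kalendar.yearhop(n→-6)
·← 2107-10-11
·→ kalendar.weekday()
·← Tuesday


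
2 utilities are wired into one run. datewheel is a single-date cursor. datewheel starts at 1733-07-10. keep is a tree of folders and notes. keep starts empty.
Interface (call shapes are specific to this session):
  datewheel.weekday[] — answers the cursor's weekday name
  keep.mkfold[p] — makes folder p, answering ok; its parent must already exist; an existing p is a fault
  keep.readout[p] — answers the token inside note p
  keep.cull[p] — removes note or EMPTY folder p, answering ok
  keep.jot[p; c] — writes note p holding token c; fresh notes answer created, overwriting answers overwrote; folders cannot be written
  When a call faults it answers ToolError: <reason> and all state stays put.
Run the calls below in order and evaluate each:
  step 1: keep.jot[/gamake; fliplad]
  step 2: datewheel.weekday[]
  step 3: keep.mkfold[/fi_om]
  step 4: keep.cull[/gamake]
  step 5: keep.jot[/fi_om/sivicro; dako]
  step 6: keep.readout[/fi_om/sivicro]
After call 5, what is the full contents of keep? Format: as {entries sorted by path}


// 1. jot(p='/gamake', c='fliplad') : created
// 2. weekday() : Friday
// 3. mkfold(p='/fi_om') : ok
// 4. cull(p='/gamake') : ok
// 5. jot(p='/fi_om/sivicro', c='dako') : created
// 6. readout(p='/fi_om/sivicro') : dako

Answer: {fi_om/, fi_om/sivicro=dako}


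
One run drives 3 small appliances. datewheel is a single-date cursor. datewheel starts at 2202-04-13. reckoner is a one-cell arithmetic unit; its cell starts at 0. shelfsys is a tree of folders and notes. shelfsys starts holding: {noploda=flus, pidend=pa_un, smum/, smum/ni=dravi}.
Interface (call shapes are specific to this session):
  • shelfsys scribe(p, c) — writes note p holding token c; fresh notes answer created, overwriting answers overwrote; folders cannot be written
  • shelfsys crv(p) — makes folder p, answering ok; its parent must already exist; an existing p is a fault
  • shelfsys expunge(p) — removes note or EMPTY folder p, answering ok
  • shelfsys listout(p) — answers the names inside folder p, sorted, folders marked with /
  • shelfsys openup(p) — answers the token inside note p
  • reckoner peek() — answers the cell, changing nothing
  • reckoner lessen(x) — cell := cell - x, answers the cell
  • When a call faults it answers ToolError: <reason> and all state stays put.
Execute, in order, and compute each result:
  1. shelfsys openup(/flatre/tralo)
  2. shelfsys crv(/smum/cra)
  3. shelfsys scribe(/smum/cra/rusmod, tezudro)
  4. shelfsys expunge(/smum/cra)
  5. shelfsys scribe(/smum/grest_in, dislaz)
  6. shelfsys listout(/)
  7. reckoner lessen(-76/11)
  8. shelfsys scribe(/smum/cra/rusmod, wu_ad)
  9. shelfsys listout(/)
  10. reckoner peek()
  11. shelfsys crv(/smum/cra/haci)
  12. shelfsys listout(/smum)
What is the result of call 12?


Answer: [cra/, grest_in, ni]

Derivation:
>>> shelfsys openup /flatre/tralo
:: ToolError: not found
>>> shelfsys crv /smum/cra
:: ok
>>> shelfsys scribe /smum/cra/rusmod tezudro
:: created
>>> shelfsys expunge /smum/cra
:: ToolError: not empty
>>> shelfsys scribe /smum/grest_in dislaz
:: created
>>> shelfsys listout /
:: [noploda, pidend, smum/]
>>> reckoner lessen -76/11
:: 76/11
>>> shelfsys scribe /smum/cra/rusmod wu_ad
:: overwrote
>>> shelfsys listout /
:: [noploda, pidend, smum/]
>>> reckoner peek
:: 76/11
>>> shelfsys crv /smum/cra/haci
:: ok
>>> shelfsys listout /smum
:: [cra/, grest_in, ni]


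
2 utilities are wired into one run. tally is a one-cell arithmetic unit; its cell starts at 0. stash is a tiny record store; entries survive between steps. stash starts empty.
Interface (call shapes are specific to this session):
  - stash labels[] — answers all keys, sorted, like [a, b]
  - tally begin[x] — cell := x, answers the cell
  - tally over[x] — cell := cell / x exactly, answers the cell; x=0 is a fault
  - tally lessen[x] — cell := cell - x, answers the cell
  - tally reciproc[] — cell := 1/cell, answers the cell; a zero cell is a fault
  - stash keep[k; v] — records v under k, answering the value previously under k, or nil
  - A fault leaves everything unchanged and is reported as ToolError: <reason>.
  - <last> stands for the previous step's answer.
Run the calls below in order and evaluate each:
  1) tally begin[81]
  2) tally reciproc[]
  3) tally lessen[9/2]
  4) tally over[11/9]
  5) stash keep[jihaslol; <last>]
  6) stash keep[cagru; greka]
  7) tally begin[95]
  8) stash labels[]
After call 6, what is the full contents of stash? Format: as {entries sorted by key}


! tally begin(x→81) -> 81
! tally reciproc() -> 1/81
! tally lessen(x→9/2) -> -727/162
! tally over(x→11/9) -> -727/198
! stash keep(k→jihaslol, v→<last>) -> nil
! stash keep(k→cagru, v→greka) -> nil
! tally begin(x→95) -> 95
! stash labels() -> [cagru, jihaslol]

Answer: {cagru=greka, jihaslol=-727/198}


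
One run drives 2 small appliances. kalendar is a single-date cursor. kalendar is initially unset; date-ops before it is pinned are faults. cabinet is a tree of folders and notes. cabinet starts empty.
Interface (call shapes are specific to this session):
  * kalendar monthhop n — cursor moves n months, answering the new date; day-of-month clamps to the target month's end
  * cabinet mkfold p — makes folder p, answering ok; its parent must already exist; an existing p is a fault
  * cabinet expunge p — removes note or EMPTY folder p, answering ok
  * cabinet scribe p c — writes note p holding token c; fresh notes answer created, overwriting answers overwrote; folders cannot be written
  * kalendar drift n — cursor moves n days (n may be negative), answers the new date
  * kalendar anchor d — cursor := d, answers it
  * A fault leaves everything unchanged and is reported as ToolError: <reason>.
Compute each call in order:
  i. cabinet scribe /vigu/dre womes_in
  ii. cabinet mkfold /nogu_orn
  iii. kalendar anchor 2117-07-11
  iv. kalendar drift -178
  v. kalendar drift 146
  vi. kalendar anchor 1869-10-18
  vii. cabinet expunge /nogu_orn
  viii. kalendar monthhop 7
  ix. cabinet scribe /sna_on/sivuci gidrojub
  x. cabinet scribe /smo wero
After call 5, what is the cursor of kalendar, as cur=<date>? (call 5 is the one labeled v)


Calling cabinet scribe(p: /vigu/dre, c: womes_in), yielding ToolError: no parent.
I run cabinet mkfold(p: /nogu_orn), giving ok.
Now I run kalendar anchor(d: 2117-07-11), and get 2117-07-11.
Next I call kalendar drift(n: -178), and see 2117-01-14.
Invoking kalendar drift(n: 146), giving 2117-06-09.
I try kalendar anchor(d: 1869-10-18), and see 1869-10-18.
Next I call cabinet expunge(p: /nogu_orn), and observe ok.
I try kalendar monthhop(n: 7), giving 1870-05-18.
Now I run cabinet scribe(p: /sna_on/sivuci, c: gidrojub), and observe ToolError: no parent.
I use cabinet scribe(p: /smo, c: wero), and observe created.

Answer: cur=2117-06-09
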